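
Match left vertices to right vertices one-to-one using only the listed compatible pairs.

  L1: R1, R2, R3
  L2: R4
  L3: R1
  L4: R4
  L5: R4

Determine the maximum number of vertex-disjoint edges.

3

Unit-capacity flow: source→left, listed edges, right→sink; max matching = max flow.
Augmenting path L1→R1 (+1); matched 1.
Augmenting path L2→R4 (+1); matched 2.
Augmenting path L3→R1→L1→R2 (+1); matched 3.
No augmenting path remains; maximum matching = 3.
König certificate: {L1, L3, R4} is a vertex cover of size 3 (every listed pair touches it), so no matching can be larger.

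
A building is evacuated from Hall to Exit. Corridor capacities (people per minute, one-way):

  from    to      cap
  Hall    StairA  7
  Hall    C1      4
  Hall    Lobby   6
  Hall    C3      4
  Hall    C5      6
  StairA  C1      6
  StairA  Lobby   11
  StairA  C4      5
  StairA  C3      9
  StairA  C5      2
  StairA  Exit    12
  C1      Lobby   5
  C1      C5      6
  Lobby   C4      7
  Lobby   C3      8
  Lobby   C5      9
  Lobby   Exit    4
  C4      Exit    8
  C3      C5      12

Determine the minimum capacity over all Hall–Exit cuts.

Augment Hall→StairA→Exit: bottleneck 7, flow now 7.
Augment Hall→Lobby→Exit: bottleneck 4, flow now 11.
Augment Hall→Lobby→C4→Exit: bottleneck 2, flow now 13.
Augment Hall→C1→Lobby→C4→Exit: bottleneck 4, flow now 17.
No augmenting path remains; maximum flow = 17.
By max-flow min-cut, the minimum cut capacity equals the max flow.
In the residual graph, reachable from Hall: {Hall, C3, C5}.
Min-cut edges: Hall→StairA (7), Hall→C1 (4), Hall→Lobby (6); capacity 7 + 4 + 6 = 17.

17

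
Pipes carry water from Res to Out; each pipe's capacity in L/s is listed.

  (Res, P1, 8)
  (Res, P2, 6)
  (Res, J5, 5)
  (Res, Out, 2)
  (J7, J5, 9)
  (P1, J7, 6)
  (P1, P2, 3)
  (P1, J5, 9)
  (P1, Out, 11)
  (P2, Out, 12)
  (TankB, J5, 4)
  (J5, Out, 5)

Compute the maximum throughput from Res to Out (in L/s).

21

Augment Res→Out: bottleneck 2, flow now 2.
Augment Res→P1→Out: bottleneck 8, flow now 10.
Augment Res→P2→Out: bottleneck 6, flow now 16.
Augment Res→J5→Out: bottleneck 5, flow now 21.
No augmenting path remains; maximum flow = 21.
In the residual graph, reachable from Res: {Res}.
Min-cut edges: Res→P1 (8), Res→P2 (6), Res→J5 (5), Res→Out (2); capacity 8 + 6 + 5 + 2 = 21.
This cut is saturated, so no flow can exceed 21.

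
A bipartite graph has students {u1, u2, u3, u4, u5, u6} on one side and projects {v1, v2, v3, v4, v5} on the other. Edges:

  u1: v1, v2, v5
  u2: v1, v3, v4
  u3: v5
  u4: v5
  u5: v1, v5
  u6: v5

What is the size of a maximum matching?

Unit-capacity flow: source→left, listed edges, right→sink; max matching = max flow.
Augmenting path u1→v1 (+1); matched 1.
Augmenting path u2→v3 (+1); matched 2.
Augmenting path u3→v5 (+1); matched 3.
Augmenting path u5→v1→u1→v2 (+1); matched 4.
No augmenting path remains; maximum matching = 4.
König certificate: {u1, u2, u5, v5} is a vertex cover of size 4 (every listed pair touches it), so no matching can be larger.

4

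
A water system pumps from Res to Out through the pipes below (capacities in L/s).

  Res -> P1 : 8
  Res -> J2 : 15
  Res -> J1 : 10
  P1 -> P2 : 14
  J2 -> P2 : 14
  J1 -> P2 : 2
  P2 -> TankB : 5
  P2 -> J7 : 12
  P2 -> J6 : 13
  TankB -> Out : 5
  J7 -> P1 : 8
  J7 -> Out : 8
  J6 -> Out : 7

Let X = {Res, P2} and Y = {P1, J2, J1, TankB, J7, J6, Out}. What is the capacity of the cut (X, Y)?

Edges leaving {Res, P2}: Res→P1 (8), Res→J2 (15), Res→J1 (10), P2→TankB (5), P2→J7 (12), P2→J6 (13).
Cut capacity = 8 + 15 + 10 + 5 + 12 + 13 = 63.

63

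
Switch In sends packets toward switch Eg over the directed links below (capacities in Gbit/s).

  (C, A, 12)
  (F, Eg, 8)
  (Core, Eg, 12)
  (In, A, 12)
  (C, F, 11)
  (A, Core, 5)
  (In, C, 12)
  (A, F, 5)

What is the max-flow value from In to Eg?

Augment In→C→F→Eg: bottleneck 8, flow now 8.
Augment In→A→Core→Eg: bottleneck 5, flow now 13.
No augmenting path remains; maximum flow = 13.
In the residual graph, reachable from In: {In, C, A, F}.
Min-cut edges: A→Core (5), F→Eg (8); capacity 5 + 8 = 13.
This cut is saturated, so no flow can exceed 13.

13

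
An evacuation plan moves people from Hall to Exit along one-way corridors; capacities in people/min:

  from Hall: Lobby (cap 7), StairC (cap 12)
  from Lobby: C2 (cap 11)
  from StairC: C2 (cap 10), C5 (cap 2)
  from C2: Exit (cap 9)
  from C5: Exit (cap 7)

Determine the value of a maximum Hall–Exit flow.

Augment Hall→Lobby→C2→Exit: bottleneck 7, flow now 7.
Augment Hall→StairC→C2→Exit: bottleneck 2, flow now 9.
Augment Hall→StairC→C5→Exit: bottleneck 2, flow now 11.
No augmenting path remains; maximum flow = 11.
In the residual graph, reachable from Hall: {Hall, Lobby, StairC, C2}.
Min-cut edges: StairC→C5 (2), C2→Exit (9); capacity 2 + 9 = 11.
This cut is saturated, so no flow can exceed 11.

11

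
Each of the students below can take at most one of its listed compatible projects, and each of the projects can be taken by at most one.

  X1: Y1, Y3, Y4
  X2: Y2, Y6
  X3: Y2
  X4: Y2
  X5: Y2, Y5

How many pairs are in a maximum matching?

4

Unit-capacity flow: source→left, listed edges, right→sink; max matching = max flow.
Augmenting path X1→Y1 (+1); matched 1.
Augmenting path X2→Y2 (+1); matched 2.
Augmenting path X5→Y5 (+1); matched 3.
Augmenting path X3→Y2→X2→Y6 (+1); matched 4.
No augmenting path remains; maximum matching = 4.
König certificate: {X1, X2, X5, Y2} is a vertex cover of size 4 (every listed pair touches it), so no matching can be larger.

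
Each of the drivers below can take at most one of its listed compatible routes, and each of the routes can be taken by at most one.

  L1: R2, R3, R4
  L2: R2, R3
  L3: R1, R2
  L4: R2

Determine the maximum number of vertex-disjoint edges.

Unit-capacity flow: source→left, listed edges, right→sink; max matching = max flow.
Augmenting path L1→R2 (+1); matched 1.
Augmenting path L2→R3 (+1); matched 2.
Augmenting path L3→R1 (+1); matched 3.
Augmenting path L4→R2→L1→R4 (+1); matched 4.
No augmenting path remains; maximum matching = 4.
König certificate: {L1, L2, L3, L4} is a vertex cover of size 4 (every listed pair touches it), so no matching can be larger.

4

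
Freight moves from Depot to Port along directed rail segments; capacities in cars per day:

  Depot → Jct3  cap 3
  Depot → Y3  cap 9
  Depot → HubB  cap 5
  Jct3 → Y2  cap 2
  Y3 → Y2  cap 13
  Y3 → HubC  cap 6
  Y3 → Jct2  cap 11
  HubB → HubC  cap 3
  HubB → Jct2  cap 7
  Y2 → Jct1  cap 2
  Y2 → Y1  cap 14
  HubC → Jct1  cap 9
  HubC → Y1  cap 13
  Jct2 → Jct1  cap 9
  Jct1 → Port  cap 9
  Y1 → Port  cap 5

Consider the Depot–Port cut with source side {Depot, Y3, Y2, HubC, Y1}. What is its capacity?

Edges leaving {Depot, Y3, Y2, HubC, Y1}: Depot→Jct3 (3), Depot→HubB (5), Y3→Jct2 (11), Y2→Jct1 (2), HubC→Jct1 (9), Y1→Port (5).
Cut capacity = 3 + 5 + 11 + 2 + 9 + 5 = 35.

35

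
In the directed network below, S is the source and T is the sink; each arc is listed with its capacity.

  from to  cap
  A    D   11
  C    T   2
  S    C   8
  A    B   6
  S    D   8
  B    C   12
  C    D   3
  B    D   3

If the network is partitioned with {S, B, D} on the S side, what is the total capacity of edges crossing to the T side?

20

Edges leaving {S, B, D}: S→C (8), B→C (12).
Cut capacity = 8 + 12 = 20.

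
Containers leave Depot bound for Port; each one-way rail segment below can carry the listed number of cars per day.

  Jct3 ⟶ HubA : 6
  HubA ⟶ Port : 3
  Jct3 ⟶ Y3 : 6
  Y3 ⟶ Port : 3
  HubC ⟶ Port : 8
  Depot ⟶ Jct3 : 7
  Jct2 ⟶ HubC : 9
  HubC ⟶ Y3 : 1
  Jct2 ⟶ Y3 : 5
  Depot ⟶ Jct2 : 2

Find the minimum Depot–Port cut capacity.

Augment Depot→Jct3→HubA→Port: bottleneck 3, flow now 3.
Augment Depot→Jct3→Y3→Port: bottleneck 3, flow now 6.
Augment Depot→Jct2→HubC→Port: bottleneck 2, flow now 8.
No augmenting path remains; maximum flow = 8.
By max-flow min-cut, the minimum cut capacity equals the max flow.
In the residual graph, reachable from Depot: {Depot, Jct3, HubA, Y3}.
Min-cut edges: Depot→Jct2 (2), HubA→Port (3), Y3→Port (3); capacity 2 + 3 + 3 = 8.

8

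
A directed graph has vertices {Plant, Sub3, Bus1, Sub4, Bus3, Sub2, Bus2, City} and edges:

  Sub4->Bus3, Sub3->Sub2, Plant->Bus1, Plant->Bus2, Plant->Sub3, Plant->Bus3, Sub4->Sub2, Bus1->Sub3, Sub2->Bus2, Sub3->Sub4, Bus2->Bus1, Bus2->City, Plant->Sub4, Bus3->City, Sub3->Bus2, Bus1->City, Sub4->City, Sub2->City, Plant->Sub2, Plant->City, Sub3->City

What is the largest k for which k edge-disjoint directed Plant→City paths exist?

7

Assign every edge capacity 1; by Menger, the answer equals the max flow.
Path Plant→City (+1); total 1.
Path Plant→Sub3→City (+1); total 2.
Path Plant→Bus1→City (+1); total 3.
Path Plant→Sub4→City (+1); total 4.
Path Plant→Bus3→City (+1); total 5.
Path Plant→Sub2→City (+1); total 6.
Path Plant→Bus2→City (+1); total 7.
No residual Plant→City path; max flow = 7.
Certifying cut of size 7: {Plant→Bus1, Plant→Bus2, Plant→Bus3, Plant→City, Plant→Sub2, Plant→Sub3, Plant→Sub4}.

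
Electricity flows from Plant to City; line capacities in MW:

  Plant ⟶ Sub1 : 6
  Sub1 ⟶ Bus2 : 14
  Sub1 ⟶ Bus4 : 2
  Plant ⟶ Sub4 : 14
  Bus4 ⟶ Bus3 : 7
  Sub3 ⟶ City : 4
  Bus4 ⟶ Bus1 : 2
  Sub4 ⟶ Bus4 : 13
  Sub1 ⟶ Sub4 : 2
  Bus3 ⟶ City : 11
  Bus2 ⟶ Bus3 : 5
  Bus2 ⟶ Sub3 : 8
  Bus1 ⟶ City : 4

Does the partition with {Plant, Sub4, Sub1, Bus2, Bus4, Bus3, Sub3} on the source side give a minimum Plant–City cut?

No — its capacity is 17, but the minimum cut has capacity 15.

Given cut capacity: 2 + 11 + 4 = 17.
Augment Plant→Sub4→Bus4→Bus1→City: bottleneck 2, flow now 2.
Augment Plant→Sub4→Bus4→Bus3→City: bottleneck 7, flow now 9.
Augment Plant→Sub1→Bus2→Bus3→City: bottleneck 4, flow now 13.
Augment Plant→Sub1→Bus2→Sub3→City: bottleneck 2, flow now 15.
No augmenting path remains; maximum flow = 15.
In the residual graph, reachable from Plant: {Plant, Sub4, Bus4}.
Min-cut edges: Plant→Sub1 (6), Bus4→Bus1 (2), Bus4→Bus3 (7); capacity 6 + 2 + 7 = 15.
Cut capacity 17 exceeds the max flow 15, so it is not minimum.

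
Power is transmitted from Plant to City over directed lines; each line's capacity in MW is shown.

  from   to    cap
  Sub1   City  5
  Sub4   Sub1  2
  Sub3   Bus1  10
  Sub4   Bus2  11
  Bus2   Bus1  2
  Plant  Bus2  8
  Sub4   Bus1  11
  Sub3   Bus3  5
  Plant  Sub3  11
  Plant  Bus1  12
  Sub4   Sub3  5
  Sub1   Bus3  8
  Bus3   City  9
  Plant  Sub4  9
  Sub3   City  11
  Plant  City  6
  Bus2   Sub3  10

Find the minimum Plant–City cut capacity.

Augment Plant→City: bottleneck 6, flow now 6.
Augment Plant→Sub3→City: bottleneck 11, flow now 17.
Augment Plant→Sub4→Sub1→City: bottleneck 2, flow now 19.
Augment Plant→Sub4→Sub3→Bus3→City: bottleneck 5, flow now 24.
No augmenting path remains; maximum flow = 24.
By max-flow min-cut, the minimum cut capacity equals the max flow.
In the residual graph, reachable from Plant: {Plant, Sub4, Bus2, Sub3, Bus1}.
Min-cut edges: Plant→City (6), Sub4→Sub1 (2), Sub3→Bus3 (5), Sub3→City (11); capacity 6 + 2 + 5 + 11 = 24.

24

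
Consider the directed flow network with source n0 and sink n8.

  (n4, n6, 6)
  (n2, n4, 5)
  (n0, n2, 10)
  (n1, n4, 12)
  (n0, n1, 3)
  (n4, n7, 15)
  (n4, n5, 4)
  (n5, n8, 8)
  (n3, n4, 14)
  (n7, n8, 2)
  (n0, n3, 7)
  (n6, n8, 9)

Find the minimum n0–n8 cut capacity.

Augment n0→n1→n4→n5→n8: bottleneck 3, flow now 3.
Augment n0→n2→n4→n5→n8: bottleneck 1, flow now 4.
Augment n0→n2→n4→n6→n8: bottleneck 4, flow now 8.
Augment n0→n3→n4→n6→n8: bottleneck 2, flow now 10.
Augment n0→n3→n4→n7→n8: bottleneck 2, flow now 12.
No augmenting path remains; maximum flow = 12.
By max-flow min-cut, the minimum cut capacity equals the max flow.
In the residual graph, reachable from n0: {n0, n1, n2, n3, n4, n7}.
Min-cut edges: n4→n5 (4), n4→n6 (6), n7→n8 (2); capacity 4 + 6 + 2 = 12.

12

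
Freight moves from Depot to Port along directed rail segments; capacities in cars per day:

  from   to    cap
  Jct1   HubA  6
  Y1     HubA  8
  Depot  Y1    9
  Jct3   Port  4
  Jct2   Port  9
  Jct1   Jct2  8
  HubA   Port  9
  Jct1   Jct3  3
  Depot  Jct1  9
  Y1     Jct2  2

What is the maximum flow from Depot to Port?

18

Augment Depot→Y1→HubA→Port: bottleneck 8, flow now 8.
Augment Depot→Y1→Jct2→Port: bottleneck 1, flow now 9.
Augment Depot→Jct1→HubA→Port: bottleneck 1, flow now 10.
Augment Depot→Jct1→Jct2→Port: bottleneck 8, flow now 18.
No augmenting path remains; maximum flow = 18.
In the residual graph, reachable from Depot: {Depot}.
Min-cut edges: Depot→Y1 (9), Depot→Jct1 (9); capacity 9 + 9 = 18.
This cut is saturated, so no flow can exceed 18.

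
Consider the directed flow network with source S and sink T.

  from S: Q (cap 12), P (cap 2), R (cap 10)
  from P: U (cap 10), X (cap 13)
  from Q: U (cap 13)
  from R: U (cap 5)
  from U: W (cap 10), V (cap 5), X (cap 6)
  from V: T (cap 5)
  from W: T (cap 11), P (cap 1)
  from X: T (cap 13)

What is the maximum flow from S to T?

19

Augment S→P→X→T: bottleneck 2, flow now 2.
Augment S→Q→U→V→T: bottleneck 5, flow now 7.
Augment S→Q→U→W→T: bottleneck 7, flow now 14.
Augment S→R→U→W→T: bottleneck 3, flow now 17.
Augment S→R→U→X→T: bottleneck 2, flow now 19.
No augmenting path remains; maximum flow = 19.
In the residual graph, reachable from S: {S, R}.
Min-cut edges: S→P (2), S→Q (12), R→U (5); capacity 2 + 12 + 5 = 19.
This cut is saturated, so no flow can exceed 19.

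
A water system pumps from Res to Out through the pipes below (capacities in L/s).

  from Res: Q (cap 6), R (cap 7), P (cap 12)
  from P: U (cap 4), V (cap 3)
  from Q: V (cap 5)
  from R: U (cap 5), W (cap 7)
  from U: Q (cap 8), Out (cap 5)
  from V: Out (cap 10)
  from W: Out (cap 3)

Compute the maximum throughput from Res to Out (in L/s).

Augment Res→P→U→Out: bottleneck 4, flow now 4.
Augment Res→P→V→Out: bottleneck 3, flow now 7.
Augment Res→Q→V→Out: bottleneck 5, flow now 12.
Augment Res→R→U→Out: bottleneck 1, flow now 13.
Augment Res→R→W→Out: bottleneck 3, flow now 16.
No augmenting path remains; maximum flow = 16.
In the residual graph, reachable from Res: {Res, P, Q, R, U, W}.
Min-cut edges: P→V (3), Q→V (5), U→Out (5), W→Out (3); capacity 3 + 5 + 5 + 3 = 16.
This cut is saturated, so no flow can exceed 16.

16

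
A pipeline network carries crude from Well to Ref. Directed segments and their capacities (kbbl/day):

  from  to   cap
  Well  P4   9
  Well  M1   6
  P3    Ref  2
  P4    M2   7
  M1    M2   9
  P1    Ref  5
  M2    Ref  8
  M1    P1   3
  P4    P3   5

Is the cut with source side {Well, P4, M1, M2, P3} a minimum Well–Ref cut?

Yes — it is a minimum cut (capacity 13).

Given cut capacity: 3 + 8 + 2 = 13.
Augment Well→P4→M2→Ref: bottleneck 7, flow now 7.
Augment Well→P4→P3→Ref: bottleneck 2, flow now 9.
Augment Well→M1→M2→Ref: bottleneck 1, flow now 10.
Augment Well→M1→P1→Ref: bottleneck 3, flow now 13.
No augmenting path remains; maximum flow = 13.
Cut capacity 13 equals the max flow, so it is a minimum cut.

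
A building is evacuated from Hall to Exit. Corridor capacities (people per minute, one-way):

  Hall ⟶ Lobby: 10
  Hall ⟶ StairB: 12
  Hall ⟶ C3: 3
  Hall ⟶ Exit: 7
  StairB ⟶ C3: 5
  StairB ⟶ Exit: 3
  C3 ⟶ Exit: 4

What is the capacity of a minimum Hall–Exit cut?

Augment Hall→Exit: bottleneck 7, flow now 7.
Augment Hall→StairB→Exit: bottleneck 3, flow now 10.
Augment Hall→C3→Exit: bottleneck 3, flow now 13.
Augment Hall→StairB→C3→Exit: bottleneck 1, flow now 14.
No augmenting path remains; maximum flow = 14.
By max-flow min-cut, the minimum cut capacity equals the max flow.
In the residual graph, reachable from Hall: {Hall, Lobby, StairB, C3}.
Min-cut edges: Hall→Exit (7), StairB→Exit (3), C3→Exit (4); capacity 7 + 3 + 4 = 14.

14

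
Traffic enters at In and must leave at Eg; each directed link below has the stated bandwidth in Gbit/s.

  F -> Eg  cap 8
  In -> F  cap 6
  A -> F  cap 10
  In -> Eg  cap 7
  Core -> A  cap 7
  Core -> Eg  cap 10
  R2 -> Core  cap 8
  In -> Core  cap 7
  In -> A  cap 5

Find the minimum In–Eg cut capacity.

Augment In→Eg: bottleneck 7, flow now 7.
Augment In→Core→Eg: bottleneck 7, flow now 14.
Augment In→F→Eg: bottleneck 6, flow now 20.
Augment In→A→F→Eg: bottleneck 2, flow now 22.
No augmenting path remains; maximum flow = 22.
By max-flow min-cut, the minimum cut capacity equals the max flow.
In the residual graph, reachable from In: {In, A, F}.
Min-cut edges: In→Core (7), In→Eg (7), F→Eg (8); capacity 7 + 7 + 8 = 22.

22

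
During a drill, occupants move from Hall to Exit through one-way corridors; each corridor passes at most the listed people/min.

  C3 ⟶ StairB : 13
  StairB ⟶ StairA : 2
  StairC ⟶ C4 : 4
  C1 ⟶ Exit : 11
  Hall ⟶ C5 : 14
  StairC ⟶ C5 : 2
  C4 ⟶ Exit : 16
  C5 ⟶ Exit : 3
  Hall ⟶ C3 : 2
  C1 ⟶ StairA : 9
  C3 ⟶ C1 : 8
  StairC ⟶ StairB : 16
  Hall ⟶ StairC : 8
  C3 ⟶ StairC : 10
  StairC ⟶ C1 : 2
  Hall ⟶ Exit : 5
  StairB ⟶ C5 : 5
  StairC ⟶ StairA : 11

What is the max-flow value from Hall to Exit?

16

Augment Hall→Exit: bottleneck 5, flow now 5.
Augment Hall→C5→Exit: bottleneck 3, flow now 8.
Augment Hall→C3→C1→Exit: bottleneck 2, flow now 10.
Augment Hall→StairC→C4→Exit: bottleneck 4, flow now 14.
Augment Hall→StairC→C1→Exit: bottleneck 2, flow now 16.
No augmenting path remains; maximum flow = 16.
In the residual graph, reachable from Hall: {Hall, StairC, StairB, C5, StairA}.
Min-cut edges: Hall→C3 (2), Hall→Exit (5), StairC→C4 (4), StairC→C1 (2), C5→Exit (3); capacity 2 + 5 + 4 + 2 + 3 = 16.
This cut is saturated, so no flow can exceed 16.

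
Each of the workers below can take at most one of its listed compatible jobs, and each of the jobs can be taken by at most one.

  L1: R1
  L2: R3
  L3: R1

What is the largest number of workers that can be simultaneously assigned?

Unit-capacity flow: source→left, listed edges, right→sink; max matching = max flow.
Augmenting path L1→R1 (+1); matched 1.
Augmenting path L2→R3 (+1); matched 2.
No augmenting path remains; maximum matching = 2.
König certificate: {L2, R1} is a vertex cover of size 2 (every listed pair touches it), so no matching can be larger.

2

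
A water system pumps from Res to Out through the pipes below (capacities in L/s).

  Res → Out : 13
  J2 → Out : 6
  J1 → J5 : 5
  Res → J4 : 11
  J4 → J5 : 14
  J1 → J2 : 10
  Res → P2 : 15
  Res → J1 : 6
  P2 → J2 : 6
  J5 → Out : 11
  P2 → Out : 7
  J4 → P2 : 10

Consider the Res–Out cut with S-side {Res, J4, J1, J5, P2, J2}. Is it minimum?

Given cut capacity: 13 + 11 + 7 + 6 = 37.
Augment Res→Out: bottleneck 13, flow now 13.
Augment Res→P2→Out: bottleneck 7, flow now 20.
Augment Res→J4→J5→Out: bottleneck 11, flow now 31.
Augment Res→J1→J2→Out: bottleneck 6, flow now 37.
No augmenting path remains; maximum flow = 37.
Cut capacity 37 equals the max flow, so it is a minimum cut.

Yes — it is a minimum cut (capacity 37).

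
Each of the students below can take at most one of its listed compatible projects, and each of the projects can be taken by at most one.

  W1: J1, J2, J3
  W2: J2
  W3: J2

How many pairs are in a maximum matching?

2

Unit-capacity flow: source→left, listed edges, right→sink; max matching = max flow.
Augmenting path W1→J1 (+1); matched 1.
Augmenting path W2→J2 (+1); matched 2.
No augmenting path remains; maximum matching = 2.
König certificate: {W1, J2} is a vertex cover of size 2 (every listed pair touches it), so no matching can be larger.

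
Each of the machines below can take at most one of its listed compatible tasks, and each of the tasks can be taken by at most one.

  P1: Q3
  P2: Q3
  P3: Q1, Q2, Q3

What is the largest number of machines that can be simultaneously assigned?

Unit-capacity flow: source→left, listed edges, right→sink; max matching = max flow.
Augmenting path P1→Q3 (+1); matched 1.
Augmenting path P3→Q1 (+1); matched 2.
No augmenting path remains; maximum matching = 2.
König certificate: {P3, Q3} is a vertex cover of size 2 (every listed pair touches it), so no matching can be larger.

2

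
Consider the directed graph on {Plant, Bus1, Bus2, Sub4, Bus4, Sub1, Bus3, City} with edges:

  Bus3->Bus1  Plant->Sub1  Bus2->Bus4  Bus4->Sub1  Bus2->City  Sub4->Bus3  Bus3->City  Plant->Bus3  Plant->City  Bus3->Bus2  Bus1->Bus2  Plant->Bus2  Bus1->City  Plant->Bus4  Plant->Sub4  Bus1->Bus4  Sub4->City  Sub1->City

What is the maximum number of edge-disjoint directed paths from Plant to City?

5

Assign every edge capacity 1; by Menger, the answer equals the max flow.
Path Plant→City (+1); total 1.
Path Plant→Bus2→City (+1); total 2.
Path Plant→Sub4→City (+1); total 3.
Path Plant→Sub1→City (+1); total 4.
Path Plant→Bus3→City (+1); total 5.
No residual Plant→City path; max flow = 5.
Certifying cut of size 5: {Plant→Bus2, Plant→Bus3, Plant→City, Plant→Sub4, Sub1→City}.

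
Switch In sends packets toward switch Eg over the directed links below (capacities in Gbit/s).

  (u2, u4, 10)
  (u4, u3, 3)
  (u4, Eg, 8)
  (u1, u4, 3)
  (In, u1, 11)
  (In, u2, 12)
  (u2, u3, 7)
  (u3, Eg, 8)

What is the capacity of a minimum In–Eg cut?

15

Augment In→u1→u4→Eg: bottleneck 3, flow now 3.
Augment In→u2→u3→Eg: bottleneck 7, flow now 10.
Augment In→u2→u4→Eg: bottleneck 5, flow now 15.
No augmenting path remains; maximum flow = 15.
By max-flow min-cut, the minimum cut capacity equals the max flow.
In the residual graph, reachable from In: {In, u1}.
Min-cut edges: In→u2 (12), u1→u4 (3); capacity 12 + 3 = 15.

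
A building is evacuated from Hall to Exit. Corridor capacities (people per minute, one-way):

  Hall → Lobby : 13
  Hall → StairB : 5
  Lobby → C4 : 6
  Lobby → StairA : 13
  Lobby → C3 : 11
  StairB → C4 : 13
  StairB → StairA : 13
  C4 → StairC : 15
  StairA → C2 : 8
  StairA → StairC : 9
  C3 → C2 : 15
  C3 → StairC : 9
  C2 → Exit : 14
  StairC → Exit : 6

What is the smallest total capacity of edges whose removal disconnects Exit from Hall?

Augment Hall→Lobby→C4→StairC→Exit: bottleneck 6, flow now 6.
Augment Hall→Lobby→StairA→C2→Exit: bottleneck 7, flow now 13.
Augment Hall→StairB→StairA→C2→Exit: bottleneck 1, flow now 14.
Augment Hall→StairB→C4→Lobby→C3→C2→Exit: bottleneck 4, flow now 18. (uses reverse residual edge)
No augmenting path remains; maximum flow = 18.
By max-flow min-cut, the minimum cut capacity equals the max flow.
In the residual graph, reachable from Hall: {Hall}.
Min-cut edges: Hall→Lobby (13), Hall→StairB (5); capacity 13 + 5 = 18.

18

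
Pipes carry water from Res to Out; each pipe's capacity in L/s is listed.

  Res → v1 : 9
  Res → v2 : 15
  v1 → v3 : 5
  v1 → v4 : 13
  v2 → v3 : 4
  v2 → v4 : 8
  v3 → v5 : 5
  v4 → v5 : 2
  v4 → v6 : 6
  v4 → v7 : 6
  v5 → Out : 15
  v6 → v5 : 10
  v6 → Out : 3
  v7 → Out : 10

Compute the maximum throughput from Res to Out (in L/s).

19

Augment Res→v1→v3→v5→Out: bottleneck 5, flow now 5.
Augment Res→v1→v4→v5→Out: bottleneck 2, flow now 7.
Augment Res→v1→v4→v6→Out: bottleneck 2, flow now 9.
Augment Res→v2→v4→v6→Out: bottleneck 1, flow now 10.
Augment Res→v2→v4→v7→Out: bottleneck 6, flow now 16.
Augment Res→v2→v4→v6→v5→Out: bottleneck 1, flow now 17.
Augment Res→v2→v3→v1→v4→v6→v5→Out: bottleneck 2, flow now 19. (uses reverse residual edge)
No augmenting path remains; maximum flow = 19.
In the residual graph, reachable from Res: {Res, v1, v2, v3, v4}.
Min-cut edges: v3→v5 (5), v4→v5 (2), v4→v6 (6), v4→v7 (6); capacity 5 + 2 + 6 + 6 = 19.
This cut is saturated, so no flow can exceed 19.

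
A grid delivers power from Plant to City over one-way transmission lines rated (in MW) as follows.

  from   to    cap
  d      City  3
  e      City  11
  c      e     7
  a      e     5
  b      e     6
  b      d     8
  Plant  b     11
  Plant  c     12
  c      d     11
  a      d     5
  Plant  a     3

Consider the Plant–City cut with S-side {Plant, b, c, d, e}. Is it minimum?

Given cut capacity: 3 + 3 + 11 = 17.
Augment Plant→a→d→City: bottleneck 3, flow now 3.
Augment Plant→b→e→City: bottleneck 6, flow now 9.
Augment Plant→c→e→City: bottleneck 5, flow now 14.
No augmenting path remains; maximum flow = 14.
In the residual graph, reachable from Plant: {Plant, a, b, c, d, e}.
Min-cut edges: d→City (3), e→City (11); capacity 3 + 11 = 14.
Cut capacity 17 exceeds the max flow 14, so it is not minimum.

No — its capacity is 17, but the minimum cut has capacity 14.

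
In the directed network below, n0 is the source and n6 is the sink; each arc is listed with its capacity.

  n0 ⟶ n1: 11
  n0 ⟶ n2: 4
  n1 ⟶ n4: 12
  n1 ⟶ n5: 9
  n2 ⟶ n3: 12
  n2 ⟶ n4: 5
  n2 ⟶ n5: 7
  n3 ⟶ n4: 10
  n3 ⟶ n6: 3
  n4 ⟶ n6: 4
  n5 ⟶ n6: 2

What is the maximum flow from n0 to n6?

Augment n0→n1→n4→n6: bottleneck 4, flow now 4.
Augment n0→n1→n5→n6: bottleneck 2, flow now 6.
Augment n0→n2→n3→n6: bottleneck 3, flow now 9.
No augmenting path remains; maximum flow = 9.
In the residual graph, reachable from n0: {n0, n1, n2, n3, n4, n5}.
Min-cut edges: n3→n6 (3), n4→n6 (4), n5→n6 (2); capacity 3 + 4 + 2 = 9.
This cut is saturated, so no flow can exceed 9.

9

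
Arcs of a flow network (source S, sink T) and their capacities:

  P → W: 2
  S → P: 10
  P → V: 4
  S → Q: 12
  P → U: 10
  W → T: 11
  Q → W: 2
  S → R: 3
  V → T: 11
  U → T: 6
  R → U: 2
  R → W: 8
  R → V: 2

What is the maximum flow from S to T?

15

Augment S→P→U→T: bottleneck 6, flow now 6.
Augment S→P→V→T: bottleneck 4, flow now 10.
Augment S→Q→W→T: bottleneck 2, flow now 12.
Augment S→R→V→T: bottleneck 2, flow now 14.
Augment S→R→W→T: bottleneck 1, flow now 15.
No augmenting path remains; maximum flow = 15.
In the residual graph, reachable from S: {S, Q}.
Min-cut edges: S→P (10), S→R (3), Q→W (2); capacity 10 + 3 + 2 = 15.
This cut is saturated, so no flow can exceed 15.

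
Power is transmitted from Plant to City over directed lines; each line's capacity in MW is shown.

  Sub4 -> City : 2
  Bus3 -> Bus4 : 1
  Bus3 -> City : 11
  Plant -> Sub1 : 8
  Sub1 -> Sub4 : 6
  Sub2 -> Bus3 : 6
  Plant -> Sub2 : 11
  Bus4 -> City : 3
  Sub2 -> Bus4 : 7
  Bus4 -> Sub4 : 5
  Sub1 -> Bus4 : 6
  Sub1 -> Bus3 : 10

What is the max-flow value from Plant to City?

Augment Plant→Sub2→Bus3→City: bottleneck 6, flow now 6.
Augment Plant→Sub2→Bus4→City: bottleneck 3, flow now 9.
Augment Plant→Sub1→Sub4→City: bottleneck 2, flow now 11.
Augment Plant→Sub1→Bus3→City: bottleneck 5, flow now 16.
No augmenting path remains; maximum flow = 16.
In the residual graph, reachable from Plant: {Plant, Sub2, Sub1, Sub4, Bus3, Bus4}.
Min-cut edges: Sub4→City (2), Bus3→City (11), Bus4→City (3); capacity 2 + 11 + 3 = 16.
This cut is saturated, so no flow can exceed 16.

16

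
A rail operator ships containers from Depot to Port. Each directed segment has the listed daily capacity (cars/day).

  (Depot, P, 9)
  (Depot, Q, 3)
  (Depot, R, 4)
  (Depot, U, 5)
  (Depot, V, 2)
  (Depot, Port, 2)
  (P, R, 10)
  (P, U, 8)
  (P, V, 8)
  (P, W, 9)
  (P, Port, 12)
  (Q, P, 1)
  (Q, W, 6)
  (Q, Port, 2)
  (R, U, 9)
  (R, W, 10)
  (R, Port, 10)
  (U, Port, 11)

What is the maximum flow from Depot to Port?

23

Augment Depot→Port: bottleneck 2, flow now 2.
Augment Depot→P→Port: bottleneck 9, flow now 11.
Augment Depot→Q→Port: bottleneck 2, flow now 13.
Augment Depot→R→Port: bottleneck 4, flow now 17.
Augment Depot→U→Port: bottleneck 5, flow now 22.
Augment Depot→Q→P→Port: bottleneck 1, flow now 23.
No augmenting path remains; maximum flow = 23.
In the residual graph, reachable from Depot: {Depot, V}.
Min-cut edges: Depot→P (9), Depot→Q (3), Depot→R (4), Depot→U (5), Depot→Port (2); capacity 9 + 3 + 4 + 5 + 2 = 23.
This cut is saturated, so no flow can exceed 23.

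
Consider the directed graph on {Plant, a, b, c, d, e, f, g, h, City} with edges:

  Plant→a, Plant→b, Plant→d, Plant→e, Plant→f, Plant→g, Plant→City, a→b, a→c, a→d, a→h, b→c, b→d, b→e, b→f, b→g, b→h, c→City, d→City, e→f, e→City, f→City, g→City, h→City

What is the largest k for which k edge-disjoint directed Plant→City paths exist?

Assign every edge capacity 1; by Menger, the answer equals the max flow.
Path Plant→City (+1); total 1.
Path Plant→d→City (+1); total 2.
Path Plant→e→City (+1); total 3.
Path Plant→f→City (+1); total 4.
Path Plant→g→City (+1); total 5.
Path Plant→a→c→City (+1); total 6.
Path Plant→b→h→City (+1); total 7.
No residual Plant→City path; max flow = 7.
Certifying cut of size 7: {Plant→City, Plant→a, Plant→b, Plant→d, Plant→e, Plant→f, Plant→g}.

7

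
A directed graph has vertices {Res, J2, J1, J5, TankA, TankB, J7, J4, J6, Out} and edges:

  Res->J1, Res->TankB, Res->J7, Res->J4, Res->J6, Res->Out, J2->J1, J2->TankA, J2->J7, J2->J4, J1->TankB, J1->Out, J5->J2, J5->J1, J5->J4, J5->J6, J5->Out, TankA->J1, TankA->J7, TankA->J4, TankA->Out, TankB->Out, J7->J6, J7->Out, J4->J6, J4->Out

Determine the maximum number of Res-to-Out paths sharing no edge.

Assign every edge capacity 1; by Menger, the answer equals the max flow.
Path Res→Out (+1); total 1.
Path Res→J1→Out (+1); total 2.
Path Res→TankB→Out (+1); total 3.
Path Res→J7→Out (+1); total 4.
Path Res→J4→Out (+1); total 5.
No residual Res→Out path; max flow = 5.
Certifying cut of size 5: {Res→J1, Res→J4, Res→J7, Res→Out, Res→TankB}.

5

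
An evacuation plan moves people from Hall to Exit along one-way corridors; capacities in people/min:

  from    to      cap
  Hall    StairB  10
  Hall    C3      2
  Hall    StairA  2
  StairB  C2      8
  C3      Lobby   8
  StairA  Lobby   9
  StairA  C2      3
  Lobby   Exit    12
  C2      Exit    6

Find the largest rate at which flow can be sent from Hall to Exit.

Augment Hall→StairB→C2→Exit: bottleneck 6, flow now 6.
Augment Hall→C3→Lobby→Exit: bottleneck 2, flow now 8.
Augment Hall→StairA→Lobby→Exit: bottleneck 2, flow now 10.
No augmenting path remains; maximum flow = 10.
In the residual graph, reachable from Hall: {Hall, StairB, C2}.
Min-cut edges: Hall→C3 (2), Hall→StairA (2), C2→Exit (6); capacity 2 + 2 + 6 = 10.
This cut is saturated, so no flow can exceed 10.

10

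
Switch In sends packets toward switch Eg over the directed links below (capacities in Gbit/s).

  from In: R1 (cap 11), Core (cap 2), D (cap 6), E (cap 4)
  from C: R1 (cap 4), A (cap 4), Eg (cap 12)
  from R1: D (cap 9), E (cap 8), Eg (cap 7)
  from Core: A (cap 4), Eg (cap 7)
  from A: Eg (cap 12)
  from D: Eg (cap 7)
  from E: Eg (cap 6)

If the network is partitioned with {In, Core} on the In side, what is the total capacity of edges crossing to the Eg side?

32

Edges leaving {In, Core}: In→R1 (11), In→D (6), In→E (4), Core→A (4), Core→Eg (7).
Cut capacity = 11 + 6 + 4 + 4 + 7 = 32.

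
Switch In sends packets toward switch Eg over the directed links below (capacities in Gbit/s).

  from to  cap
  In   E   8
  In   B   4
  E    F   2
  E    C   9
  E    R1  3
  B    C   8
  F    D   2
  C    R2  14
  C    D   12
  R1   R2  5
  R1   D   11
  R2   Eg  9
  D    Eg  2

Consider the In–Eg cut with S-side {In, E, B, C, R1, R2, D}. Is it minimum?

Given cut capacity: 2 + 9 + 2 = 13.
Augment In→E→F→D→Eg: bottleneck 2, flow now 2.
Augment In→E→C→R2→Eg: bottleneck 6, flow now 8.
Augment In→B→C→R2→Eg: bottleneck 3, flow now 11.
No augmenting path remains; maximum flow = 11.
In the residual graph, reachable from In: {In, E, B, F, C, R1, R2, D}.
Min-cut edges: R2→Eg (9), D→Eg (2); capacity 9 + 2 = 11.
Cut capacity 13 exceeds the max flow 11, so it is not minimum.

No — its capacity is 13, but the minimum cut has capacity 11.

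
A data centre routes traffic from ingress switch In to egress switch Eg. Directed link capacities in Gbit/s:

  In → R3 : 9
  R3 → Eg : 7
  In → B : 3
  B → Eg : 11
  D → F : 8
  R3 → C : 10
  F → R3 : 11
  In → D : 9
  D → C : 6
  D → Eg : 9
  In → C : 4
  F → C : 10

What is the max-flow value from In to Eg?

Augment In→D→Eg: bottleneck 9, flow now 9.
Augment In→R3→Eg: bottleneck 7, flow now 16.
Augment In→B→Eg: bottleneck 3, flow now 19.
No augmenting path remains; maximum flow = 19.
In the residual graph, reachable from In: {In, R3, C}.
Min-cut edges: In→D (9), In→B (3), R3→Eg (7); capacity 9 + 3 + 7 = 19.
This cut is saturated, so no flow can exceed 19.

19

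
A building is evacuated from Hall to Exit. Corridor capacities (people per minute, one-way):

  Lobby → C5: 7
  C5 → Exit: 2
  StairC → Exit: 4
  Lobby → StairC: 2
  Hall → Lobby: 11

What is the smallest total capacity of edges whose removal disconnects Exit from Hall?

4

Augment Hall→Lobby→C5→Exit: bottleneck 2, flow now 2.
Augment Hall→Lobby→StairC→Exit: bottleneck 2, flow now 4.
No augmenting path remains; maximum flow = 4.
By max-flow min-cut, the minimum cut capacity equals the max flow.
In the residual graph, reachable from Hall: {Hall, Lobby, C5}.
Min-cut edges: Lobby→StairC (2), C5→Exit (2); capacity 2 + 2 = 4.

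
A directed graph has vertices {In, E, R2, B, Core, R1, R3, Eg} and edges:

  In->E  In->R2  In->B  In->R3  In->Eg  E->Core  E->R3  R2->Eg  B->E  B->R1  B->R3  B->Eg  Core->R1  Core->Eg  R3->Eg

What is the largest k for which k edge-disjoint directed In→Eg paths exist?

Assign every edge capacity 1; by Menger, the answer equals the max flow.
Path In→Eg (+1); total 1.
Path In→R2→Eg (+1); total 2.
Path In→B→Eg (+1); total 3.
Path In→R3→Eg (+1); total 4.
Path In→E→Core→Eg (+1); total 5.
No residual In→Eg path; max flow = 5.
Certifying cut of size 5: {In→B, In→E, In→Eg, In→R2, In→R3}.

5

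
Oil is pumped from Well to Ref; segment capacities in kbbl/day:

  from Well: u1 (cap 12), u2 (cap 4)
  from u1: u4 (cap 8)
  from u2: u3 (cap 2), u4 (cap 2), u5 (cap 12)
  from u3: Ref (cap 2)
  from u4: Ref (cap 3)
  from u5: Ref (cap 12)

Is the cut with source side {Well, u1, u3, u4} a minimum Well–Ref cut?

No — its capacity is 9, but the minimum cut has capacity 7.

Given cut capacity: 4 + 2 + 3 = 9.
Augment Well→u1→u4→Ref: bottleneck 3, flow now 3.
Augment Well→u2→u3→Ref: bottleneck 2, flow now 5.
Augment Well→u2→u5→Ref: bottleneck 2, flow now 7.
No augmenting path remains; maximum flow = 7.
In the residual graph, reachable from Well: {Well, u1, u4}.
Min-cut edges: Well→u2 (4), u4→Ref (3); capacity 4 + 3 = 7.
Cut capacity 9 exceeds the max flow 7, so it is not minimum.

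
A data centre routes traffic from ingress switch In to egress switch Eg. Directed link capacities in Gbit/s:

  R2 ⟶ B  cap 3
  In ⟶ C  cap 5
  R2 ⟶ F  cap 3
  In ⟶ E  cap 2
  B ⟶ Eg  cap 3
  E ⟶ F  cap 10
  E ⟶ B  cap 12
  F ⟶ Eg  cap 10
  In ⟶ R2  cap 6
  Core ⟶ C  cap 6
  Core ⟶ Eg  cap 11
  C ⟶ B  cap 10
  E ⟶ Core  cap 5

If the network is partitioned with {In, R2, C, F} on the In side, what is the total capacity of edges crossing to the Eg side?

25

Edges leaving {In, R2, C, F}: In→E (2), R2→B (3), C→B (10), F→Eg (10).
Cut capacity = 2 + 3 + 10 + 10 = 25.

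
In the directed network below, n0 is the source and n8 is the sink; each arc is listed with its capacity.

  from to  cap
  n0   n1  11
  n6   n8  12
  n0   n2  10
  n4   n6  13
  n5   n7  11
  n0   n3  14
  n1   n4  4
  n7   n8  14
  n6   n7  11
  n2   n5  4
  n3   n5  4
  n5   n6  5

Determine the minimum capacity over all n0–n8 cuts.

Augment n0→n1→n4→n6→n8: bottleneck 4, flow now 4.
Augment n0→n2→n5→n6→n8: bottleneck 4, flow now 8.
Augment n0→n3→n5→n6→n8: bottleneck 1, flow now 9.
Augment n0→n3→n5→n7→n8: bottleneck 3, flow now 12.
No augmenting path remains; maximum flow = 12.
By max-flow min-cut, the minimum cut capacity equals the max flow.
In the residual graph, reachable from n0: {n0, n1, n2, n3}.
Min-cut edges: n1→n4 (4), n2→n5 (4), n3→n5 (4); capacity 4 + 4 + 4 = 12.

12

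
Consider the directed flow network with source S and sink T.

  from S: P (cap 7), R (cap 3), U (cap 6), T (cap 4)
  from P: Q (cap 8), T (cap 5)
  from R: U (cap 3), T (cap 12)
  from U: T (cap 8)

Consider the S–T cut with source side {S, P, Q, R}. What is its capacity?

Edges leaving {S, P, Q, R}: S→U (6), S→T (4), P→T (5), R→U (3), R→T (12).
Cut capacity = 6 + 4 + 5 + 3 + 12 = 30.

30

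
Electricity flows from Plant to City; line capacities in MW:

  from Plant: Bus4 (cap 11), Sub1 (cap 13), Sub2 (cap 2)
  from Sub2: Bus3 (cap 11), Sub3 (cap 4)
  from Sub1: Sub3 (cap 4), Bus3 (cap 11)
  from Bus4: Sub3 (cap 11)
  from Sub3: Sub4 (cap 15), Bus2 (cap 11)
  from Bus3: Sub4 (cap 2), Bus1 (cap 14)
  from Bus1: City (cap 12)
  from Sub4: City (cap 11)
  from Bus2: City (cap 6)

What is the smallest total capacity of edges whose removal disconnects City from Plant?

26

Augment Plant→Sub2→Sub3→Sub4→City: bottleneck 2, flow now 2.
Augment Plant→Sub1→Sub3→Sub4→City: bottleneck 4, flow now 6.
Augment Plant→Sub1→Bus3→Bus1→City: bottleneck 9, flow now 15.
Augment Plant→Bus4→Sub3→Sub4→City: bottleneck 5, flow now 20.
Augment Plant→Bus4→Sub3→Bus2→City: bottleneck 6, flow now 26.
No augmenting path remains; maximum flow = 26.
By max-flow min-cut, the minimum cut capacity equals the max flow.
In the residual graph, reachable from Plant: {Plant}.
Min-cut edges: Plant→Sub2 (2), Plant→Sub1 (13), Plant→Bus4 (11); capacity 2 + 13 + 11 = 26.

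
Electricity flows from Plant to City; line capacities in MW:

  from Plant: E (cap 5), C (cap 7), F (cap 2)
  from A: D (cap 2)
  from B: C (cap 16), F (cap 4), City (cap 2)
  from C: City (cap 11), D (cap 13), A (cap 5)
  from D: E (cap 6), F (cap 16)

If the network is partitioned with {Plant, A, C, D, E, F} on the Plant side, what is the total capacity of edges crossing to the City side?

Edges leaving {Plant, A, C, D, E, F}: C→City (11).
Cut capacity = 11 = 11.

11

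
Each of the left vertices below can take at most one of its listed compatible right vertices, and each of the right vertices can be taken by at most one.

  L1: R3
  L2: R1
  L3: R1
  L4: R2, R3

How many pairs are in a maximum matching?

Unit-capacity flow: source→left, listed edges, right→sink; max matching = max flow.
Augmenting path L1→R3 (+1); matched 1.
Augmenting path L2→R1 (+1); matched 2.
Augmenting path L4→R2 (+1); matched 3.
No augmenting path remains; maximum matching = 3.
König certificate: {L1, L4, R1} is a vertex cover of size 3 (every listed pair touches it), so no matching can be larger.

3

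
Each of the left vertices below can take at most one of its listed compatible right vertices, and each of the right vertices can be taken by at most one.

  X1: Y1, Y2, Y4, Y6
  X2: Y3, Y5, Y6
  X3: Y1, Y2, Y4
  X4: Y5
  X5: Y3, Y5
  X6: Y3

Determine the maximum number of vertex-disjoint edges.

Unit-capacity flow: source→left, listed edges, right→sink; max matching = max flow.
Augmenting path X1→Y1 (+1); matched 1.
Augmenting path X2→Y3 (+1); matched 2.
Augmenting path X3→Y2 (+1); matched 3.
Augmenting path X4→Y5 (+1); matched 4.
Augmenting path X5→Y3→X2→Y6 (+1); matched 5.
No augmenting path remains; maximum matching = 5.
König certificate: {X1, X2, X3, Y3, Y5} is a vertex cover of size 5 (every listed pair touches it), so no matching can be larger.

5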